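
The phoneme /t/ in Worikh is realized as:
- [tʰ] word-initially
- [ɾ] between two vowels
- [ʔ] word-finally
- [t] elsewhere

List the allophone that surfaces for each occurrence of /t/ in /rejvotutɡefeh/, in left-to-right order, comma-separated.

[ɾ], [t]

Occurrence 1 (position 6): between two vowels → [ɾ].
Occurrence 2 (position 8): no conditioning environment matches → elsewhere allophone [t].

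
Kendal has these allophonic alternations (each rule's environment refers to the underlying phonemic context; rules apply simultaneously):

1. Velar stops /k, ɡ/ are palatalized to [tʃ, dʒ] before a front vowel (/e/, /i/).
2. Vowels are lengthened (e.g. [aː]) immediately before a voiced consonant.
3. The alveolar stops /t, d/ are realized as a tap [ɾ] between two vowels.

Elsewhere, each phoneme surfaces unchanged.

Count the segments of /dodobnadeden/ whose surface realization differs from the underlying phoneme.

Segments that undergo a rule: /o/ → [oː] (rule 2); /d/ → [ɾ] (rule 3); /o/ → [oː] (rule 2); /a/ → [aː] (rule 2); /d/ → [ɾ] (rule 3); /e/ → [eː] (rule 2); /d/ → [ɾ] (rule 3); /e/ → [eː] (rule 2).
All other segments surface unchanged.

8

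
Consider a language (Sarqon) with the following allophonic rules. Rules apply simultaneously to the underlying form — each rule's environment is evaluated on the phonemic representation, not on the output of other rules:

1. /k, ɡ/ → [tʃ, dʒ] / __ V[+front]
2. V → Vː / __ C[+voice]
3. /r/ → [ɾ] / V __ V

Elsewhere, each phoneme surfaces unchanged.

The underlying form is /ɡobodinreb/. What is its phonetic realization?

[ɡoːboːdiːnreːb]

/ɡ/ (word-initial) is in the target of rule 1 but the environment (before a front vowel) is not met → [ɡ].
/o/ — between /ɡ/ and /b/, before a voiced consonant — surfaces as [oː] (rule 2).
/b/ — not in any rule's target class → [b].
/o/ meets the environment for rule 2 (before a voiced consonant) → [oː].
/d/ (between /o/ and /i/) is unaffected → [d].
/i/ (between /d/ and /n/): before a voiced consonant, so rule 2 applies → [iː].
/n/ (between /i/ and /r/): no rule targets it → [n].
/r/ (between /n/ and /e/): rule 3 targets it, but not between two vowels → unchanged [r].
/e/ (between /r/ and /b/): before a voiced consonant, so rule 2 applies → [eː].
/b/ (word-final) is unaffected → [b].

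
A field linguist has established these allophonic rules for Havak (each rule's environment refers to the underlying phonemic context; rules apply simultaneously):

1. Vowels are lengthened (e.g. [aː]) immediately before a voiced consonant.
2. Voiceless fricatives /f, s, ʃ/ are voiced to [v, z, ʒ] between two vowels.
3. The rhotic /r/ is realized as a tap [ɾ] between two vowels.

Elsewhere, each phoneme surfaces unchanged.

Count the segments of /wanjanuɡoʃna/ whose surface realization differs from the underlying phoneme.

Segments that undergo a rule: /a/ → [aː] (rule 1); /a/ → [aː] (rule 1); /u/ → [uː] (rule 1).
All other segments surface unchanged.

3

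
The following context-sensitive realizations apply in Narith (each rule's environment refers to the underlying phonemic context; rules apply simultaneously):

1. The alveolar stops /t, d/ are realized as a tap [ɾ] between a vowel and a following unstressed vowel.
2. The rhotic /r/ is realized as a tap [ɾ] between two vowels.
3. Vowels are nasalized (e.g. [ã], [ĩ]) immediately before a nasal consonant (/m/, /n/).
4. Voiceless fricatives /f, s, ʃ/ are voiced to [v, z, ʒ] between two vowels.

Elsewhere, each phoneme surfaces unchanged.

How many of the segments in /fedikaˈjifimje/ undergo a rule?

Segments that undergo a rule: /d/ → [ɾ] (rule 1); /f/ → [v] (rule 4); /i/ → [ĩ] (rule 3).
All other segments surface unchanged.

3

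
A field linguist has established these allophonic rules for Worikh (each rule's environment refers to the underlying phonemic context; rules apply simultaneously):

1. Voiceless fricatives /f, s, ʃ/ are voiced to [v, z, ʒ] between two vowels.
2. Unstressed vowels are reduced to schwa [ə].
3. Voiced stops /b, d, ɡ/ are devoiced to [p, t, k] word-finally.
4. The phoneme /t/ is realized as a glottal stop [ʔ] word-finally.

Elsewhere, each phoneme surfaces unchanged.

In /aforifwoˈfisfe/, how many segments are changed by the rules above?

7

Segments that undergo a rule: /a/ → [ə] (rule 2); /f/ → [v] (rule 1); /o/ → [ə] (rule 2); /i/ → [ə] (rule 2); /o/ → [ə] (rule 2); /f/ → [v] (rule 1); /e/ → [ə] (rule 2).
All other segments surface unchanged.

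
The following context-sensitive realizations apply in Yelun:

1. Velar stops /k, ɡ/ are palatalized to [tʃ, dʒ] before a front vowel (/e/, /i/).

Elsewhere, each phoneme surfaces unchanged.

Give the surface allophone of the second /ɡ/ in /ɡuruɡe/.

[dʒ]

Rule 1 applies to /ɡ/ (between /u/ and /e/: before a front vowel) → [dʒ].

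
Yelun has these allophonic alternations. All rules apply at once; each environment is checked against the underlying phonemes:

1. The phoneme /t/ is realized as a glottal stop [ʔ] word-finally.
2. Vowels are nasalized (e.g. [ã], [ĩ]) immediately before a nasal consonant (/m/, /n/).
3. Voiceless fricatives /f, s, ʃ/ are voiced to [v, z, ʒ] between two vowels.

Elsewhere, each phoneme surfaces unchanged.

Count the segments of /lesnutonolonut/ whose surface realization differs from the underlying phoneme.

3

Segments that undergo a rule: /o/ → [õ] (rule 2); /o/ → [õ] (rule 2); /t/ → [ʔ] (rule 1).
All other segments surface unchanged.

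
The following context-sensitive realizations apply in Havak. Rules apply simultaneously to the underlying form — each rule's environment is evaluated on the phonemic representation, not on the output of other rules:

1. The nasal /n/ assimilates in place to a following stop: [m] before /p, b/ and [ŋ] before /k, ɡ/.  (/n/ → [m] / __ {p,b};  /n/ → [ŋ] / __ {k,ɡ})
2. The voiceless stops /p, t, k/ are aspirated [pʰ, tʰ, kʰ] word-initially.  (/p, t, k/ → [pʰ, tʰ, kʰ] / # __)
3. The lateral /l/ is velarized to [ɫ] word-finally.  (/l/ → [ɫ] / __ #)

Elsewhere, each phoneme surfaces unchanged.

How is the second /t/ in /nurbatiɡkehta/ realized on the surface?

[t]

/t/ (between /h/ and /a/) fails the environment for rule 2, so it stays [t].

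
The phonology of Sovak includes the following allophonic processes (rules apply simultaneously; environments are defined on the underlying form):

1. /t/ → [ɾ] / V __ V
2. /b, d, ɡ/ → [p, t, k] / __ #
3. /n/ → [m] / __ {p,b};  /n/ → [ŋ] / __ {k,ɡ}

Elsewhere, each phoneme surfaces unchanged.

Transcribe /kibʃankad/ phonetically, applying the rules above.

/b/ (between /i/ and /ʃ/): rule 2 targets it, but not word-finally → unchanged [b].
/n/ (between /a/ and /k/): before a labial or velar stop, so rule 3 applies → [ŋ].
/d/ (word-final): word-finally, so rule 2 applies → [t].

[kibʃaŋkat]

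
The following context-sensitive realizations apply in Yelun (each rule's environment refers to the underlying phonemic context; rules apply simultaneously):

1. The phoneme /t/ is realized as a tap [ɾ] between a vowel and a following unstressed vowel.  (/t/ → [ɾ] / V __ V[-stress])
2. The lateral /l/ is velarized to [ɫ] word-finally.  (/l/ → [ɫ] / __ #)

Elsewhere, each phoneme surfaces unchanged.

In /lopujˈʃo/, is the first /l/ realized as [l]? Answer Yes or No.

Yes

/l/ — word-initial; rule 2 does not apply here → [l].
The actual realization is [l], which matches [l].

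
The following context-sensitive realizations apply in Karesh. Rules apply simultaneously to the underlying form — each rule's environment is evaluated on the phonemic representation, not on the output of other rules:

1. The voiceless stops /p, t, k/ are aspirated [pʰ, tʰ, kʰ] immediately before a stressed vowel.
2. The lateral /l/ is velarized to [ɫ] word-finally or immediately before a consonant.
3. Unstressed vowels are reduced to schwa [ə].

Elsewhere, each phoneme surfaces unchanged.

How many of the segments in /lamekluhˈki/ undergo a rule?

Segments that undergo a rule: /a/ → [ə] (rule 3); /e/ → [ə] (rule 3); /u/ → [ə] (rule 3); /k/ → [kʰ] (rule 1).
All other segments surface unchanged.

4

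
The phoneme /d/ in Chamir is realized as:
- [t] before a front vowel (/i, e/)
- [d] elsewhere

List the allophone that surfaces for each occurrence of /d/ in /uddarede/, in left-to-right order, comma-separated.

[d], [d], [t]

Occurrence 1 (position 2): no conditioning environment matches → elsewhere allophone [d].
Occurrence 2 (position 3): no conditioning environment matches → elsewhere allophone [d].
Occurrence 3 (position 7): before a front vowel (/i, e/) → [t].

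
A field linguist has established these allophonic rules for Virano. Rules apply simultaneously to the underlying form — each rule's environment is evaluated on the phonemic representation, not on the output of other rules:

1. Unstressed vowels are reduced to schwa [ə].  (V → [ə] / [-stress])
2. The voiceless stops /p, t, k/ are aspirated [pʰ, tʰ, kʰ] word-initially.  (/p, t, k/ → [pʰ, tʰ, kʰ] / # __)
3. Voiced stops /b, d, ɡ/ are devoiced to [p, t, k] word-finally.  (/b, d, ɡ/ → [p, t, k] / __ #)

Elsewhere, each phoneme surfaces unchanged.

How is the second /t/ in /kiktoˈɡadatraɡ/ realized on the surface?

/t/ (between /a/ and /r/) fails the environment for rule 2, so it stays [t].

[t]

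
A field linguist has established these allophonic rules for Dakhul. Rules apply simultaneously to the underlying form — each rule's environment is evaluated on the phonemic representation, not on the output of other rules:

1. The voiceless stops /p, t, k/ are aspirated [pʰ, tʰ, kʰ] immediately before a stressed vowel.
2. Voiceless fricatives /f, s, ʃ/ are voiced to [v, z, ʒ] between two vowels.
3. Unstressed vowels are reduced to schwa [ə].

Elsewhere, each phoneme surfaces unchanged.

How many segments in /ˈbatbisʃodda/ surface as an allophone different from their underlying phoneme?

3

Segments that undergo a rule: /i/ → [ə] (rule 3); /o/ → [ə] (rule 3); /a/ → [ə] (rule 3).
All other segments surface unchanged.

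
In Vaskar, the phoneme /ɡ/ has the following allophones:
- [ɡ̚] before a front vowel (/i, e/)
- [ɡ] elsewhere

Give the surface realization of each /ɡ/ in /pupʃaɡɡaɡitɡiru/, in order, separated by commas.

[ɡ], [ɡ], [ɡ̚], [ɡ̚]

Occurrence 1 (position 6): no conditioning environment matches → elsewhere allophone [ɡ].
Occurrence 2 (position 7): no conditioning environment matches → elsewhere allophone [ɡ].
Occurrence 3 (position 9): before a front vowel (/i, e/) → [ɡ̚].
Occurrence 4 (position 12): before a front vowel (/i, e/) → [ɡ̚].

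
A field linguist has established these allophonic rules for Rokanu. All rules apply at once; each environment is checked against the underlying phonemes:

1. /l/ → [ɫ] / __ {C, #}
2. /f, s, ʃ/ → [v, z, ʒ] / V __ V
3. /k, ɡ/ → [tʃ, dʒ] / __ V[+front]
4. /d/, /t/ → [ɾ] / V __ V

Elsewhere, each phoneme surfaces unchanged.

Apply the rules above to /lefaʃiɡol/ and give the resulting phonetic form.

[levaʒiɡoɫ]

/l/ (word-initial) fails the environment for rule 1, so it stays [l].
/e/ — not in any rule's target class → [e].
/f/ (between /e/ and /a/): between two vowels, so rule 2 applies → [v].
/a/ — not in any rule's target class → [a].
/ʃ/ meets the environment for rule 2 (between two vowels) → [ʒ].
/i/ — not in any rule's target class → [i].
/ɡ/ (between /i/ and /o/) fails the environment for rule 3, so it stays [ɡ].
/o/ (between /ɡ/ and /l/) is unaffected → [o].
/l/ (word-final) occurs word-finally or immediately before a consonant → [ɫ] by rule 1.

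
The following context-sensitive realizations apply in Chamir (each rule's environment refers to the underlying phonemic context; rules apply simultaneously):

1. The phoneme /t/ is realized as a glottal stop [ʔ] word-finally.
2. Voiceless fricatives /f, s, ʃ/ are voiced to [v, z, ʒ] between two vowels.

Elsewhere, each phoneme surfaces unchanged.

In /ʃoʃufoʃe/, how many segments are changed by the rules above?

Segments that undergo a rule: /ʃ/ → [ʒ] (rule 2); /f/ → [v] (rule 2); /ʃ/ → [ʒ] (rule 2).
All other segments surface unchanged.

3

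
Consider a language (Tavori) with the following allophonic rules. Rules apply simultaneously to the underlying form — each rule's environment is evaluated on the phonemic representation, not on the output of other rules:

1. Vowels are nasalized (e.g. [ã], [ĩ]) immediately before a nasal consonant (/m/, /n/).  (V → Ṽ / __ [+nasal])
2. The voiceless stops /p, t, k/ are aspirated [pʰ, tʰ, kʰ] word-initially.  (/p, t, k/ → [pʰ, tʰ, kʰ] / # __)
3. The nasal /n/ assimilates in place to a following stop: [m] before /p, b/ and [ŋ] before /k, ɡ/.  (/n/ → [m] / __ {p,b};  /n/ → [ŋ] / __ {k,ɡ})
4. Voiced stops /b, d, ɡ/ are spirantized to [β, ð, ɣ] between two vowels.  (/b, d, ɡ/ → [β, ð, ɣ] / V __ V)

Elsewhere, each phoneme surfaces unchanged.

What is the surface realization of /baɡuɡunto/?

[baɣuɣũnto]

/b/ — word-initial; rule 4 does not apply here → [b].
/a/ (between /b/ and /ɡ/) is in the target of rule 1 but the environment (before a nasal consonant) is not met → [a].
/ɡ/ (between /a/ and /u/) occurs between two vowels → [ɣ] by rule 4.
/u/ — between /ɡ/ and /ɡ/; rule 1 does not apply here → [u].
/ɡ/ — between /u/ and /u/, between two vowels — surfaces as [ɣ] (rule 4).
/u/ (between /ɡ/ and /n/) occurs before a nasal consonant → [ũ] by rule 1.
/n/ — between /u/ and /t/; rule 3 does not apply here → [n].
/t/ (between /n/ and /o/) fails the environment for rule 2, so it stays [t].
/o/ — word-final; rule 1 does not apply here → [o].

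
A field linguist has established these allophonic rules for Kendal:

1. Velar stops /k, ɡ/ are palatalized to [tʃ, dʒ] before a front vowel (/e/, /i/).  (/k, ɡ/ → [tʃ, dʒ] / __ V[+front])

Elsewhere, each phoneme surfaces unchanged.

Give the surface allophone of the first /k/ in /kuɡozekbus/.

[k]

/k/ (word-initial): rule 1 targets it, but not before a front vowel → unchanged [k].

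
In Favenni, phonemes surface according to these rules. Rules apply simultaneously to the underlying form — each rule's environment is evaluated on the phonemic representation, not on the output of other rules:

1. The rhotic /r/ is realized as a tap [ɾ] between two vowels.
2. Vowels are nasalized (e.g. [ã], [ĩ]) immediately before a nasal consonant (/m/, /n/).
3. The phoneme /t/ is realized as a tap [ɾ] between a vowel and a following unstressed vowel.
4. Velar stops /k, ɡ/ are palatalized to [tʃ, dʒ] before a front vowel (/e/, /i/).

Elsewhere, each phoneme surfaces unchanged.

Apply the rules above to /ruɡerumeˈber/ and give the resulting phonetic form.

/r/ (word-initial) fails the environment for rule 1, so it stays [r].
/u/ — between /r/ and /ɡ/; rule 2 does not apply here → [u].
/ɡ/ (between /u/ and /e/) occurs before a front vowel → [dʒ] by rule 4.
/e/ (between /ɡ/ and /r/): rule 2 targets it, but not before a nasal consonant → unchanged [e].
Rule 1 applies to /r/ (between /e/ and /u/: between two vowels) → [ɾ].
Rule 2 applies to /u/ (between /r/ and /m/: before a nasal consonant) → [ũ].
/m/ (between /u/ and /e/): no rule targets it → [m].
/e/ (between /m/ and /b/) fails the environment for rule 2, so it stays [e].
/b/ (between /e/ and /e/): no rule targets it → [b].
/e/ (between /b/ and /r/) is in the target of rule 2 but the environment (before a nasal consonant) is not met → [e].
/r/ (word-final): rule 1 targets it, but not between two vowels → unchanged [r].

[rudʒeɾũmeˈber]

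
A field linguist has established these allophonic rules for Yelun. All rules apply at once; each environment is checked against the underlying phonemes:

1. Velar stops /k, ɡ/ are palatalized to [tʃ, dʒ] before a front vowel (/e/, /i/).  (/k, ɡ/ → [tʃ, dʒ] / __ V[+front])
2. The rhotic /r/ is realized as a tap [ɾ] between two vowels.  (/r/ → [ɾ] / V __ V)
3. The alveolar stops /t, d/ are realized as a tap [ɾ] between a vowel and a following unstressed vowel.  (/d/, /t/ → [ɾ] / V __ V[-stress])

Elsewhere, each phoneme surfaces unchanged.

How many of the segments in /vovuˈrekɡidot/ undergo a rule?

Segments that undergo a rule: /r/ → [ɾ] (rule 2); /ɡ/ → [dʒ] (rule 1); /d/ → [ɾ] (rule 3).
All other segments surface unchanged.

3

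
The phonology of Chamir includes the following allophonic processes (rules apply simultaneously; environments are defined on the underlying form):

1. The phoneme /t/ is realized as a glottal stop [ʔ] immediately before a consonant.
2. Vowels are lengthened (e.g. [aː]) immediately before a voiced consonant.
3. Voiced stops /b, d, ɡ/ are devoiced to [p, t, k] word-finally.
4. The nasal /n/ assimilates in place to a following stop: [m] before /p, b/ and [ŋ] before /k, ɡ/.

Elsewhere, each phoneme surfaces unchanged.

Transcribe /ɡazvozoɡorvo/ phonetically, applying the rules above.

[ɡaːzvoːzoːɡoːrvo]

/ɡ/ — word-initial; rule 3 does not apply here → [ɡ].
/a/ (between /ɡ/ and /z/): before a voiced consonant, so rule 2 applies → [aː].
/z/ (between /a/ and /v/) is unaffected → [z].
/v/ (between /z/ and /o/) is unaffected → [v].
/o/ (between /v/ and /z/) occurs before a voiced consonant → [oː] by rule 2.
/z/ (between /o/ and /o/) is unaffected → [z].
Rule 2 applies to /o/ (between /z/ and /ɡ/: before a voiced consonant) → [oː].
/ɡ/ (between /o/ and /o/) fails the environment for rule 3, so it stays [ɡ].
/o/ (between /ɡ/ and /r/): before a voiced consonant, so rule 2 applies → [oː].
/r/ (between /o/ and /v/) is unaffected → [r].
/v/ stays [v].
/o/ (word-final) is in the target of rule 2 but the environment (before a voiced consonant) is not met → [o].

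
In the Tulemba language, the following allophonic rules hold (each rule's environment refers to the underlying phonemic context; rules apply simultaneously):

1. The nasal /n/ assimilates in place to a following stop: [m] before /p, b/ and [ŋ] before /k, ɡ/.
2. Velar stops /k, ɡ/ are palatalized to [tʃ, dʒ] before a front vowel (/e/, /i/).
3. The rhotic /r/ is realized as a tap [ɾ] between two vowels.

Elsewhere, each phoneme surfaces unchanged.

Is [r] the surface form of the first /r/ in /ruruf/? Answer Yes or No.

Yes

/r/ — word-initial; rule 3 does not apply here → [r].
The actual realization is [r], which matches [r].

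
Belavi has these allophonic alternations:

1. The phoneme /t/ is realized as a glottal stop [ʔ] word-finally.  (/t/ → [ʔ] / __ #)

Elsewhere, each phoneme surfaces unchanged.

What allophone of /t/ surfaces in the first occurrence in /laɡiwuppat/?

[ʔ]

Rule 1 applies to /t/ (word-final: word-finally) → [ʔ].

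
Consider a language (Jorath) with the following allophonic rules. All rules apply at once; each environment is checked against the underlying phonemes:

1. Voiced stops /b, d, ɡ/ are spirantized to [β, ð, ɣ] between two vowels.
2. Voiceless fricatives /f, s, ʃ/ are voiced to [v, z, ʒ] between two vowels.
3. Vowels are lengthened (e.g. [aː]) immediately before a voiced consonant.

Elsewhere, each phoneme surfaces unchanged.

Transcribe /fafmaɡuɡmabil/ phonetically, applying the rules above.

/f/ — word-initial; rule 2 does not apply here → [f].
/a/ (between /f/ and /f/) fails the environment for rule 3, so it stays [a].
/f/ (between /a/ and /m/) is in the target of rule 2 but the environment (between two vowels) is not met → [f].
/m/ stays [m].
/a/ (between /m/ and /ɡ/): before a voiced consonant, so rule 3 applies → [aː].
/ɡ/ — between /a/ and /u/, between two vowels — surfaces as [ɣ] (rule 1).
/u/ meets the environment for rule 3 (before a voiced consonant) → [uː].
/ɡ/ (between /u/ and /m/): rule 1 targets it, but not between two vowels → unchanged [ɡ].
/m/ stays [m].
/a/ (between /m/ and /b/): before a voiced consonant, so rule 3 applies → [aː].
/b/ — between /a/ and /i/, between two vowels — surfaces as [β] (rule 1).
Rule 3 applies to /i/ (between /b/ and /l/: before a voiced consonant) → [iː].
/l/ — not in any rule's target class → [l].

[fafmaːɣuːɡmaːβiːl]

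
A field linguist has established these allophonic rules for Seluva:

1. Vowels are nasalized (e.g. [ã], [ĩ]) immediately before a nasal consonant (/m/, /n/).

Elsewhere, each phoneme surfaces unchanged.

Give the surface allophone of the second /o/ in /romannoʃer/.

/o/ — between /n/ and /ʃ/; rule 1 does not apply here → [o].

[o]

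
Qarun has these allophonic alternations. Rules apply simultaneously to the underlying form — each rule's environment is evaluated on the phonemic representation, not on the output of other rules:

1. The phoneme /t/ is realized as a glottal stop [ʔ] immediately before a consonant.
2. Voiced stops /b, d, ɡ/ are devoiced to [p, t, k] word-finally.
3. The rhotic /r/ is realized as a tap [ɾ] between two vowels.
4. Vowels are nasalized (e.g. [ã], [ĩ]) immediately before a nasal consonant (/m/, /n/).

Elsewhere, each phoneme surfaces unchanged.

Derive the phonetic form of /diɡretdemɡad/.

[diɡreʔdẽmɡat]

/d/ (word-initial) is in the target of rule 2 but the environment (word-finally) is not met → [d].
/i/ (between /d/ and /ɡ/) fails the environment for rule 4, so it stays [i].
/ɡ/ (between /i/ and /r/) is in the target of rule 2 but the environment (word-finally) is not met → [ɡ].
/r/ (between /ɡ/ and /e/) fails the environment for rule 3, so it stays [r].
/e/ (between /r/ and /t/) fails the environment for rule 4, so it stays [e].
/t/ (between /e/ and /d/): immediately before a consonant, so rule 1 applies → [ʔ].
/d/ (between /t/ and /e/) is in the target of rule 2 but the environment (word-finally) is not met → [d].
/e/ meets the environment for rule 4 (before a nasal consonant) → [ẽ].
/ɡ/ — between /m/ and /a/; rule 2 does not apply here → [ɡ].
/a/ (between /ɡ/ and /d/) fails the environment for rule 4, so it stays [a].
Rule 2 applies to /d/ (word-final: word-finally) → [t].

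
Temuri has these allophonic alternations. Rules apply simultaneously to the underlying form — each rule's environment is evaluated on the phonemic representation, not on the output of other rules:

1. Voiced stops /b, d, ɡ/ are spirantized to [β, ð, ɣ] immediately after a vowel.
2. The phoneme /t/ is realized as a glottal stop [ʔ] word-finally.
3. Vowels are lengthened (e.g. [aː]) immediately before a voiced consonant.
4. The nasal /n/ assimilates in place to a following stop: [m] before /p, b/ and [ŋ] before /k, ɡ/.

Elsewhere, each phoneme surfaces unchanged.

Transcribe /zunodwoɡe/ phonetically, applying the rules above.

/u/ meets the environment for rule 3 (before a voiced consonant) → [uː].
/n/ (between /u/ and /o/) is in the target of rule 4 but the environment (before a labial or velar stop) is not met → [n].
/o/ (between /n/ and /d/): before a voiced consonant, so rule 3 applies → [oː].
/d/ meets the environment for rule 1 (immediately after a vowel) → [ð].
/o/ (between /w/ and /ɡ/) occurs before a voiced consonant → [oː] by rule 3.
/ɡ/ (between /o/ and /e/): immediately after a vowel, so rule 1 applies → [ɣ].
/e/ — word-final; rule 3 does not apply here → [e].

[zuːnoːðwoːɣe]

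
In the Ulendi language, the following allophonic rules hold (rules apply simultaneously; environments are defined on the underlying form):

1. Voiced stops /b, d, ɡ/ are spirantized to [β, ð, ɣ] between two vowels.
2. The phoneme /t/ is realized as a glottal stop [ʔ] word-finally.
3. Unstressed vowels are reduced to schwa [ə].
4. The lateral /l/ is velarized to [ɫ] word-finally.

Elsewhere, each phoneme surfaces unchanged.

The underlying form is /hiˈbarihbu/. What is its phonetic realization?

/h/ (word-initial) is unaffected → [h].
/i/ — between /h/ and /b/, in an unstressed syllable — surfaces as [ə] (rule 3).
/b/ (between /i/ and /a/) occurs between two vowels → [β] by rule 1.
/a/ (between /b/ and /r/) fails the environment for rule 3, so it stays [a].
/r/ (between /a/ and /i/) is unaffected → [r].
/i/ meets the environment for rule 3 (in an unstressed syllable) → [ə].
/h/ (between /i/ and /b/) is unaffected → [h].
/b/ — between /h/ and /u/; rule 1 does not apply here → [b].
/u/ (word-final) occurs in an unstressed syllable → [ə] by rule 3.

[həˈβarəhbə]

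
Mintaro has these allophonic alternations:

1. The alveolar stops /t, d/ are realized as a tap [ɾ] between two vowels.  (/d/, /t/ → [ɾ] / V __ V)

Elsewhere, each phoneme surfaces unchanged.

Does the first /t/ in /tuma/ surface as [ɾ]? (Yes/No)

/t/ — word-initial; rule 1 does not apply here → [t].
The actual realization is [t], not [ɾ].

No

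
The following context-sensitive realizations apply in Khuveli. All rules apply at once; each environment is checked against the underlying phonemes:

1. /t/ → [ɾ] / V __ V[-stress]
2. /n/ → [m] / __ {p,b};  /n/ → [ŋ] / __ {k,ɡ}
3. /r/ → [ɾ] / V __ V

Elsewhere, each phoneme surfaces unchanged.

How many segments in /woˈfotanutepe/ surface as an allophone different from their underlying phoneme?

Segments that undergo a rule: /t/ → [ɾ] (rule 1); /t/ → [ɾ] (rule 1).
All other segments surface unchanged.

2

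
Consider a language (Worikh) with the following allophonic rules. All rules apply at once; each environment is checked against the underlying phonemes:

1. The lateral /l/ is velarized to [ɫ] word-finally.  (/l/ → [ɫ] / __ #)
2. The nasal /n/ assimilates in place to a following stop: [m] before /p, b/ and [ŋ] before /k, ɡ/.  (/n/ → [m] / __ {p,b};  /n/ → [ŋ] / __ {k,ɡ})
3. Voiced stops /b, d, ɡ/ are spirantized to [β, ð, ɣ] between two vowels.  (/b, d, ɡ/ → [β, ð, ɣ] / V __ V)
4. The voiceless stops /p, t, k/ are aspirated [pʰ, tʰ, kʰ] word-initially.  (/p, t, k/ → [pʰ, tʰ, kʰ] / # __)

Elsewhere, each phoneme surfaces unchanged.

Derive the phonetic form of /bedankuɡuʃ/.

/b/ (word-initial) fails the environment for rule 3, so it stays [b].
/e/ (between /b/ and /d/): no rule targets it → [e].
/d/ meets the environment for rule 3 (between two vowels) → [ð].
/a/ (between /d/ and /n/) is unaffected → [a].
/n/ — between /a/ and /k/, before a labial or velar stop — surfaces as [ŋ] (rule 2).
/k/ (between /n/ and /u/) is in the target of rule 4 but the environment (word-initially) is not met → [k].
/u/ (between /k/ and /ɡ/) is unaffected → [u].
Rule 3 applies to /ɡ/ (between /u/ and /u/: between two vowels) → [ɣ].
/u/ stays [u].
/ʃ/ (word-final) is unaffected → [ʃ].

[beðaŋkuɣuʃ]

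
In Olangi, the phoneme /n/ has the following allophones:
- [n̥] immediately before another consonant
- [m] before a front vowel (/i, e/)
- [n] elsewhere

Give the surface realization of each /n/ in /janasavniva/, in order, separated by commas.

Occurrence 1 (position 3): no conditioning environment matches → elsewhere allophone [n].
Occurrence 2 (position 8): before a front vowel (/i, e/) → [m].

[n], [m]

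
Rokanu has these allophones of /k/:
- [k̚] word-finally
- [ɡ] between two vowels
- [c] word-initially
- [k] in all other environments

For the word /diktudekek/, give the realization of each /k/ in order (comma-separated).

Occurrence 1 (position 3): no conditioning environment matches → elsewhere allophone [k].
Occurrence 2 (position 8): between two vowels → [ɡ].
Occurrence 3 (position 10): word-finally → [k̚].

[k], [ɡ], [k̚]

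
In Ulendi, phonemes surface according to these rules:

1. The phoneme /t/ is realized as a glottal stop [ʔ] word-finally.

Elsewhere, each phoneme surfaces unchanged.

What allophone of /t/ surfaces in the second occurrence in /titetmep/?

/t/ (between /i/ and /e/) fails the environment for rule 1, so it stays [t].

[t]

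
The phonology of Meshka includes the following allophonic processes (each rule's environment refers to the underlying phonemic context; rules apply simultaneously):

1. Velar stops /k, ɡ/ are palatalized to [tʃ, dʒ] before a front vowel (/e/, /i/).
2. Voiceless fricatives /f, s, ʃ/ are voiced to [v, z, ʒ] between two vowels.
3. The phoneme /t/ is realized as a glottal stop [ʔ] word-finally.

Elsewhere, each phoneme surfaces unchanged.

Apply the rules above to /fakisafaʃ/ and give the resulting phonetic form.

/f/ (word-initial) is in the target of rule 2 but the environment (between two vowels) is not met → [f].
/k/ (between /a/ and /i/) occurs before a front vowel → [tʃ] by rule 1.
/s/ (between /i/ and /a/): between two vowels, so rule 2 applies → [z].
/f/ (between /a/ and /a/) occurs between two vowels → [v] by rule 2.
/ʃ/ (word-final) is in the target of rule 2 but the environment (between two vowels) is not met → [ʃ].

[fatʃizavaʃ]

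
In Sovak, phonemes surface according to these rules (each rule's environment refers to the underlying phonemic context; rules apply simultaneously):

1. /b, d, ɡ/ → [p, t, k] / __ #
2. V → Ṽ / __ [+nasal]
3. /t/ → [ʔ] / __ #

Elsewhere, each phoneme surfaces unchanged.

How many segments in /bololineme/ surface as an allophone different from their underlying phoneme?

2

Segments that undergo a rule: /i/ → [ĩ] (rule 2); /e/ → [ẽ] (rule 2).
All other segments surface unchanged.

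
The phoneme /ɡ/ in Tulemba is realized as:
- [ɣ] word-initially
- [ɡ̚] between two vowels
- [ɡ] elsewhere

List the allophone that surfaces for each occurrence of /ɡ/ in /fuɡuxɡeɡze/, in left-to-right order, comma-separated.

[ɡ̚], [ɡ], [ɡ]

Occurrence 1 (position 3): between two vowels → [ɡ̚].
Occurrence 2 (position 6): no conditioning environment matches → elsewhere allophone [ɡ].
Occurrence 3 (position 8): no conditioning environment matches → elsewhere allophone [ɡ].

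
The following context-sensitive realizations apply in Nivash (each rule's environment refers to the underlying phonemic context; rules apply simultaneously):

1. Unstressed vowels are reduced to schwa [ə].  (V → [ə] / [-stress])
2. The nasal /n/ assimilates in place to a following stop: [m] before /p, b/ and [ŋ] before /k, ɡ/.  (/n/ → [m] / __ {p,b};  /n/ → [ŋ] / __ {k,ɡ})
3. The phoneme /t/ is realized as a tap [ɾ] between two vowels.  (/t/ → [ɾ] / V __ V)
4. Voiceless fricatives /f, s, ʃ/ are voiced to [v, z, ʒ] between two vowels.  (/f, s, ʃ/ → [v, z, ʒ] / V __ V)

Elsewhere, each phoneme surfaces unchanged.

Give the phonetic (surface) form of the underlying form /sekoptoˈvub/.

/s/ (word-initial) fails the environment for rule 4, so it stays [s].
/e/ (between /s/ and /k/): in an unstressed syllable, so rule 1 applies → [ə].
/k/ (between /e/ and /o/): no rule targets it → [k].
/o/ (between /k/ and /p/) occurs in an unstressed syllable → [ə] by rule 1.
/p/ — not in any rule's target class → [p].
/t/ (between /p/ and /o/) is in the target of rule 3 but the environment (between two vowels) is not met → [t].
/o/ (between /t/ and /v/) occurs in an unstressed syllable → [ə] by rule 1.
/v/ (between /o/ and /u/): no rule targets it → [v].
/u/ (between /v/ and /b/): rule 1 targets it, but not in an unstressed syllable → unchanged [u].
/b/ stays [b].

[səkəptəˈvub]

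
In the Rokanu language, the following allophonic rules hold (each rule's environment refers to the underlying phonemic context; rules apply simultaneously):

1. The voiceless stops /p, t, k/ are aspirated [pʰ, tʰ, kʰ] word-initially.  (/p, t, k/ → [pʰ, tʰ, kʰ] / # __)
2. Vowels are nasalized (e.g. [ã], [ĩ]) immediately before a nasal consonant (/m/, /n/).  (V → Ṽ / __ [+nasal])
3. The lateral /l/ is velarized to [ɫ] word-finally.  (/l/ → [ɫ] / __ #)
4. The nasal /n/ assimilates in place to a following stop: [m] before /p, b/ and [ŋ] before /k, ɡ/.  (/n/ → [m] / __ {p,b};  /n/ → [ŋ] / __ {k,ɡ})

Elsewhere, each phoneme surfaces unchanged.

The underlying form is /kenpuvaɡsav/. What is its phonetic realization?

[kʰẽmpuvaɡsav]

/k/ (word-initial) occurs word-initially → [kʰ] by rule 1.
/e/ meets the environment for rule 2 (before a nasal consonant) → [ẽ].
/n/ (between /e/ and /p/) occurs before a labial or velar stop → [m] by rule 4.
/p/ — between /n/ and /u/; rule 1 does not apply here → [p].
/u/ — between /p/ and /v/; rule 2 does not apply here → [u].
/v/ (between /u/ and /a/): no rule targets it → [v].
/a/ (between /v/ and /ɡ/) fails the environment for rule 2, so it stays [a].
/ɡ/ — not in any rule's target class → [ɡ].
/s/ (between /ɡ/ and /a/): no rule targets it → [s].
/a/ (between /s/ and /v/): rule 2 targets it, but not before a nasal consonant → unchanged [a].
/v/ (word-final): no rule targets it → [v].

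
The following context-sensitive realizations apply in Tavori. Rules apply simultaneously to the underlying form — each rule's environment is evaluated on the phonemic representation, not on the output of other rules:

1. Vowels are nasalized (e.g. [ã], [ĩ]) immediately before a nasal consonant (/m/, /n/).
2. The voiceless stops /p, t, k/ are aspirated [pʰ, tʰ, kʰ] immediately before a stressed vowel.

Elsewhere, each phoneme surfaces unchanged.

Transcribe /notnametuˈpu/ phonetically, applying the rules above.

/n/ stays [n].
/o/ (between /n/ and /t/) is in the target of rule 1 but the environment (before a nasal consonant) is not met → [o].
/t/ — between /o/ and /n/; rule 2 does not apply here → [t].
/n/ (between /t/ and /a/) is unaffected → [n].
Rule 1 applies to /a/ (between /n/ and /m/: before a nasal consonant) → [ã].
/m/ (between /a/ and /e/) is unaffected → [m].
/e/ (between /m/ and /t/): rule 1 targets it, but not before a nasal consonant → unchanged [e].
/t/ (between /e/ and /u/) is in the target of rule 2 but the environment (immediately before a stressed vowel) is not met → [t].
/u/ (between /t/ and /p/) fails the environment for rule 1, so it stays [u].
/p/ meets the environment for rule 2 (immediately before a stressed vowel) → [pʰ].
/u/ (word-final): rule 1 targets it, but not before a nasal consonant → unchanged [u].

[notnãmetuˈpʰu]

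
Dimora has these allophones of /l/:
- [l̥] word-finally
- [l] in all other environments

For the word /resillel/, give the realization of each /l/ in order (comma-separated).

[l], [l], [l̥]

Occurrence 1 (position 5): no conditioning environment matches → elsewhere allophone [l].
Occurrence 2 (position 6): no conditioning environment matches → elsewhere allophone [l].
Occurrence 3 (position 8): word-finally → [l̥].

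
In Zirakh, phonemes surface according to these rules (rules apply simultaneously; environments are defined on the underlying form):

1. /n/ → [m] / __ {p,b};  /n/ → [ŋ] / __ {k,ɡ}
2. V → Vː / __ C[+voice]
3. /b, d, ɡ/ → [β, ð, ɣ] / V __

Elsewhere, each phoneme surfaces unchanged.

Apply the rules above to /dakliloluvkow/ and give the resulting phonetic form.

[dakliːloːluːvkoːw]

/d/ (word-initial): rule 3 targets it, but not immediately after a vowel → unchanged [d].
/a/ (between /d/ and /k/) fails the environment for rule 2, so it stays [a].
Rule 2 applies to /i/ (between /l/ and /l/: before a voiced consonant) → [iː].
/o/ meets the environment for rule 2 (before a voiced consonant) → [oː].
/u/ — between /l/ and /v/, before a voiced consonant — surfaces as [uː] (rule 2).
/o/ — between /k/ and /w/, before a voiced consonant — surfaces as [oː] (rule 2).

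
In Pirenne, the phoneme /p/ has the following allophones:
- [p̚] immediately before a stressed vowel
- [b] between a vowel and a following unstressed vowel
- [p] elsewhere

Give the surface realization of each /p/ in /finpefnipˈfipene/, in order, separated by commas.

Occurrence 1 (position 4): no conditioning environment matches → elsewhere allophone [p].
Occurrence 2 (position 9): no conditioning environment matches → elsewhere allophone [p].
Occurrence 3 (position 12): between a vowel and a following unstressed vowel → [b].

[p], [p], [b]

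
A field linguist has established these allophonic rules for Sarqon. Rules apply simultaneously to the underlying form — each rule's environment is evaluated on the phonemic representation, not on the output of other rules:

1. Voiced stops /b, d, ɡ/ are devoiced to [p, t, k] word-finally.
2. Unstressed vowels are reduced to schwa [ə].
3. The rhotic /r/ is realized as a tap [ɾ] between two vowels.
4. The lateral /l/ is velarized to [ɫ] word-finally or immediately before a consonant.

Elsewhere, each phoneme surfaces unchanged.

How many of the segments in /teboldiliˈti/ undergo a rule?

5

Segments that undergo a rule: /e/ → [ə] (rule 2); /o/ → [ə] (rule 2); /l/ → [ɫ] (rule 4); /i/ → [ə] (rule 2); /i/ → [ə] (rule 2).
All other segments surface unchanged.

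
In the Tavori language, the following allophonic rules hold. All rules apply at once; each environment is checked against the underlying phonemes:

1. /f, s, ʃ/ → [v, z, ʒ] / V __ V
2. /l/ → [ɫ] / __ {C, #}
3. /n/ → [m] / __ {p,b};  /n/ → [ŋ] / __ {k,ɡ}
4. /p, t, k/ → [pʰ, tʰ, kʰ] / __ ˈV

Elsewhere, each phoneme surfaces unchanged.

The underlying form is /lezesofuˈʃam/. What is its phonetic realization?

/l/ (word-initial) is in the target of rule 2 but the environment (word-finally or immediately before a consonant) is not met → [l].
/s/ — between /e/ and /o/, between two vowels — surfaces as [z] (rule 1).
/f/ — between /o/ and /u/, between two vowels — surfaces as [v] (rule 1).
/ʃ/ (between /u/ and /a/): between two vowels, so rule 1 applies → [ʒ].

[lezezovuˈʒam]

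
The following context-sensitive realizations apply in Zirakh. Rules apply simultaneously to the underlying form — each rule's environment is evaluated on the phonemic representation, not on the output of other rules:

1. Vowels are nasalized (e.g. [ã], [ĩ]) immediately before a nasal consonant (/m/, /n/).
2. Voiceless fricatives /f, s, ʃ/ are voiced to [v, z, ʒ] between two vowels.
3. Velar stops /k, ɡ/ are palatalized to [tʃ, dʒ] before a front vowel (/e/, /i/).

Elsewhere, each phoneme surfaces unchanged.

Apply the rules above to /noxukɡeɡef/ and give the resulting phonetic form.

/n/ (word-initial): no rule targets it → [n].
/o/ (between /n/ and /x/): rule 1 targets it, but not before a nasal consonant → unchanged [o].
/x/ — not in any rule's target class → [x].
/u/ (between /x/ and /k/): rule 1 targets it, but not before a nasal consonant → unchanged [u].
/k/ (between /u/ and /ɡ/): rule 3 targets it, but not before a front vowel → unchanged [k].
/ɡ/ (between /k/ and /e/): before a front vowel, so rule 3 applies → [dʒ].
/e/ — between /ɡ/ and /ɡ/; rule 1 does not apply here → [e].
/ɡ/ — between /e/ and /e/, before a front vowel — surfaces as [dʒ] (rule 3).
/e/ — between /ɡ/ and /f/; rule 1 does not apply here → [e].
/f/ (word-final) is in the target of rule 2 but the environment (between two vowels) is not met → [f].

[noxukdʒedʒef]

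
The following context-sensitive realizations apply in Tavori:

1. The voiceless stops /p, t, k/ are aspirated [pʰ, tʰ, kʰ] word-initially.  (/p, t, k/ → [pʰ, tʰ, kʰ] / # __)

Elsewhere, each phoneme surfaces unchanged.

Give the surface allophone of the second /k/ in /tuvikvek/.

/k/ (word-final) fails the environment for rule 1, so it stays [k].

[k]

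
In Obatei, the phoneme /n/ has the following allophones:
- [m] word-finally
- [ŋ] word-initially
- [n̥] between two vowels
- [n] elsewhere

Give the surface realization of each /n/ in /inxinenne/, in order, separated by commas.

Occurrence 1 (position 2): no conditioning environment matches → elsewhere allophone [n].
Occurrence 2 (position 5): between two vowels → [n̥].
Occurrence 3 (position 7): no conditioning environment matches → elsewhere allophone [n].
Occurrence 4 (position 8): no conditioning environment matches → elsewhere allophone [n].

[n], [n̥], [n], [n]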